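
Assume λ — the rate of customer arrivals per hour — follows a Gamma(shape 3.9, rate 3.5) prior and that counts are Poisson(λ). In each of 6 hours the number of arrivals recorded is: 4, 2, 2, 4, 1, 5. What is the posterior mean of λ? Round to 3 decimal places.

The Poisson likelihood adds the total count to the shape and the number of exposure periods to the rate. Here ∑xᵢ = 18 and n = 6, so shape 3.9→21.9 and rate 3.5→9.5.
Posterior mean = shape/rate = 21.9/9.5 = 2.305.

Posterior mean ≈ 2.305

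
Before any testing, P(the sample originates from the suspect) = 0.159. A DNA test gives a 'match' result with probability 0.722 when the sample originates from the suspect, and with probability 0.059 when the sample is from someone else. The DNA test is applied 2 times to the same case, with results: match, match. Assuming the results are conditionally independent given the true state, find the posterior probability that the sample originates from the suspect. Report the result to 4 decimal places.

With H the event that the sample originates from the suspect, the joint likelihood of the observed sequence is P(data|H) = 0.722·0.722 = 0.52128 and P(data|¬H) = 0.059·0.059 = 0.0034810.
Bayes: P(H|data) = 0.159·0.52128 / (0.159·0.52128 + 0.841·0.0034810) = 0.082884/0.085812 = 0.9659.

Posterior P(H) ≈ 0.9659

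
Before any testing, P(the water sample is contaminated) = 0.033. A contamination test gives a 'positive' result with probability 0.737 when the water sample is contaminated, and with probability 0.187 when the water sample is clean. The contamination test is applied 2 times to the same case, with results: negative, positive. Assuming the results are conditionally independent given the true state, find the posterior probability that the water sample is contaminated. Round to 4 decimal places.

Posterior P(H) ≈ 0.0417

Let H be the event that the water sample is contaminated; start with P(H) = 0.033. P('positive'|H) = 0.737, P('positive'|¬H) = 0.187.
Update on result 1 ('negative'): P(H) ← 0.263·0.0330 / (0.263·0.0330 + 0.813·0.9670) = 0.0086790/0.79485 = 0.0109.
Update on result 2 ('positive'): P(H) ← 0.737·0.0109 / (0.737·0.0109 + 0.187·0.9891) = 0.0080473/0.19301 = 0.0417.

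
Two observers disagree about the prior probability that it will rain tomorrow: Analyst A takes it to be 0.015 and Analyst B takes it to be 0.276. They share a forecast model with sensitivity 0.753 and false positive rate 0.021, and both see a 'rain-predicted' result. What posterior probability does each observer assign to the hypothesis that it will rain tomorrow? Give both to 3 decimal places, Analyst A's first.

Analyst A: 0.353; Analyst B: 0.932

P('+'|H) = 0.753, P('+'|¬H) = 0.021.
Analyst A: numerator 0.753·0.015 = 0.011295; evidence = 0.011295+0.021·0.985 = 0.031980; posterior = 0.353.
Analyst B: numerator 0.753·0.276 = 0.20783; evidence = 0.20783+0.021·0.724 = 0.22303; posterior = 0.932.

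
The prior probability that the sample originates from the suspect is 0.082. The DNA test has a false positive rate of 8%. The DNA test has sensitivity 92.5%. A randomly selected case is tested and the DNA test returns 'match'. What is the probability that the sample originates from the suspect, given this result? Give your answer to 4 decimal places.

P(H | E) ≈ 0.5081

Write H for 'the sample originates from the suspect'. Prior odds H:¬H = 0.082/0.918 = 0.089325. For the 'match' outcome, the likelihood ratio is 0.925/0.08 = 11.562.
Posterior odds = 0.089325 × 11.562 = 1.0328, so P(H|E) = 1.0328/(1+1.0328) = 0.5081.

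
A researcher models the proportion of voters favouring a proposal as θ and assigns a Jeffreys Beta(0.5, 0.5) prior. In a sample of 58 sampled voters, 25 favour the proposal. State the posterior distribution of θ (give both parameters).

Observing 25 successes and 33 failures updates Beta(0.5, 0.5) by adding the success and failure counts to the two shape parameters: α = 0.5+25 = 25.5, β = 0.5+33 = 33.5.

Posterior: Beta(25.5, 33.5)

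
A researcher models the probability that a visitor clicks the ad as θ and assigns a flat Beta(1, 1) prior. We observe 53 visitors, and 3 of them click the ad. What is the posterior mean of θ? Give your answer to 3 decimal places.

Posterior mean ≈ 0.073

The binomial likelihood is conjugate to the Beta prior: with 3 successes and 50 failures, the posterior is Beta(1+3, 1+50) = Beta(4, 51).
E[θ | data] = 4/(4+51) = 0.073.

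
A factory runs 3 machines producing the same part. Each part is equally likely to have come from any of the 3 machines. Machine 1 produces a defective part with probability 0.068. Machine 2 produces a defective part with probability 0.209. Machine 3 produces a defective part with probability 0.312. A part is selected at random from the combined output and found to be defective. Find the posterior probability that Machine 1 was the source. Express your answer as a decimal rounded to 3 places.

Tabulate prior·likelihood by source: [1] prior 0.333333, lik 0.068, product 0.02267; [2] prior 0.333333, lik 0.209, product 0.06967; [3] prior 0.333333, lik 0.312, product 0.1040.
Normalizing constant = 0.19633; the posterior for Machine 1 is its product over the sum, 0.02267/0.19633 = 0.115.

Posterior probability ≈ 0.115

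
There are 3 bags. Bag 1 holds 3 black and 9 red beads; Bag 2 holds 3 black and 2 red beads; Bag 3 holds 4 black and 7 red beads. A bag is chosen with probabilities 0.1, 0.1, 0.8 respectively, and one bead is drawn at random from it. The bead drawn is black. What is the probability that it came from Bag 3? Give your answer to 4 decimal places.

P(black|Bag 1) = 0.25; P(black|Bag 2) = 0.6; P(black|Bag 3) = 0.3636.
Prior × likelihood for each source: 0.1·0.25=0.02500, 0.1·0.6=0.06000, 0.8·0.3636=0.2909. Summing gives P(black) = 0.37591.
P(Bag 3 | black) = 0.2909 / 0.37591 = 0.7739.

Posterior probability ≈ 0.7739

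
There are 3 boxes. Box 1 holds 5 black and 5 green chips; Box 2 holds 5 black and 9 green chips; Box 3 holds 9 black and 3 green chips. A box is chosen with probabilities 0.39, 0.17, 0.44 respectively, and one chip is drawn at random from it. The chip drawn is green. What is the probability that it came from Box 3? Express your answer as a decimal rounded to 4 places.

Posterior probability ≈ 0.2655

P(green|Box 1) = 0.5; P(green|Box 2) = 0.6429; P(green|Box 3) = 0.25.
Prior × likelihood for each source: 0.39·0.5=0.1950, 0.17·0.6429=0.1093, 0.44·0.25=0.1100. Summing gives P(green) = 0.41429.
P(Box 3 | green) = 0.1100 / 0.41429 = 0.2655.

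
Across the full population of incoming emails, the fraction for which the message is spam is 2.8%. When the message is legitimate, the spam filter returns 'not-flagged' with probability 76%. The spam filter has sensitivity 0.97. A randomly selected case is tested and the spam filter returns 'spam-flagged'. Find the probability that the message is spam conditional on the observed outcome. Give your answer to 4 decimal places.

Let H be the event that the message is spam. P(H) = 0.028, so P(¬H) = 0.972. With E the 'spam-flagged' result, P(E|H) = 0.97 and P(E|¬H) = 0.24.
P(E) = 0.97·0.028 + 0.24·0.972 = 0.027160 + 0.23328 = 0.26044.
By Bayes' theorem, P(H|E) = 0.027160 / 0.26044 = 0.1043.

P(H | E) ≈ 0.1043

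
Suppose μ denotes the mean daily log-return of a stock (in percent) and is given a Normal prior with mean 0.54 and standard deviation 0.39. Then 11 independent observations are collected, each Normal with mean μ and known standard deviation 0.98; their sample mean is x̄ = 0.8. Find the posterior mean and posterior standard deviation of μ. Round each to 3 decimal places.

Posterior mean ≈ 0.705; posterior SD ≈ 0.236

Prior precision 1/τ₀² = 1/0.39² = 6.57462; data precision n/σ² = 11/0.98² = 11.4536.
Posterior precision = 6.57462 + 11.4536 = 18.0282, giving posterior SD = 1/√18.0282 = 0.236.
Posterior mean = (6.57462·0.54 + 11.4536·0.8) / 18.0282 = 0.705.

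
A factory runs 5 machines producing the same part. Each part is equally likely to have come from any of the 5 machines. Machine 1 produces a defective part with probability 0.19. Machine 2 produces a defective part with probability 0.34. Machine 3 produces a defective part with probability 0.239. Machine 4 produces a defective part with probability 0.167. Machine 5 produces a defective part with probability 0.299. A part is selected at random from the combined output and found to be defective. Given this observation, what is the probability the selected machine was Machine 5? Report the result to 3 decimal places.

Tabulate prior·likelihood by source: [1] prior 0.2, lik 0.19, product 0.03800; [2] prior 0.2, lik 0.34, product 0.06800; [3] prior 0.2, lik 0.239, product 0.04780; [4] prior 0.2, lik 0.167, product 0.03340; [5] prior 0.2, lik 0.299, product 0.05980.
Normalizing constant = 0.24700; the posterior for Machine 5 is its product over the sum, 0.05980/0.24700 = 0.242.

Posterior probability ≈ 0.242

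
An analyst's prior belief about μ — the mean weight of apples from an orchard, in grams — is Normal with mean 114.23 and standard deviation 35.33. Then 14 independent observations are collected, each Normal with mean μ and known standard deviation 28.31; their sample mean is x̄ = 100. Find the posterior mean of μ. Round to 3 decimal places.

Prior precision 1/τ₀² = 1/35.33² = 0.00080115; data precision n/σ² = 14/28.31² = 0.0174682.
Posterior precision = 0.00080115 + 0.0174682 = 0.0182694.
Posterior mean = (0.00080115·114.23 + 0.0174682·100) / 0.0182694 = 100.624.

Posterior mean ≈ 100.624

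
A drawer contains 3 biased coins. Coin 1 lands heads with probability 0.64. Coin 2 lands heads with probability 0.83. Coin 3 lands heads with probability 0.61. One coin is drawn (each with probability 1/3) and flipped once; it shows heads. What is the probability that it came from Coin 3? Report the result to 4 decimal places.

Tabulate prior·likelihood by source: [1] prior 0.333333, lik 0.64, product 0.2133; [2] prior 0.333333, lik 0.83, product 0.2767; [3] prior 0.333333, lik 0.61, product 0.2033.
Normalizing constant = 0.69333; the posterior for Coin 3 is its product over the sum, 0.2033/0.69333 = 0.2933.

Posterior probability ≈ 0.2933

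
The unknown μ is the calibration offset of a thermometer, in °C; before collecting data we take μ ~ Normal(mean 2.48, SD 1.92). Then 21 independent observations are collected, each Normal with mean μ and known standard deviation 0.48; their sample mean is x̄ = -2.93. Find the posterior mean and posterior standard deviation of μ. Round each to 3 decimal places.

Posterior mean ≈ -2.914; posterior SD ≈ 0.105

Prior precision 1/τ₀² = 1/1.92² = 0.271267; data precision n/σ² = 21/0.48² = 91.1458.
Posterior precision = 0.271267 + 91.1458 = 91.4171, giving posterior SD = 1/√91.4171 = 0.105.
Posterior mean = (0.271267·2.48 + 91.1458·-2.93) / 91.4171 = -2.914.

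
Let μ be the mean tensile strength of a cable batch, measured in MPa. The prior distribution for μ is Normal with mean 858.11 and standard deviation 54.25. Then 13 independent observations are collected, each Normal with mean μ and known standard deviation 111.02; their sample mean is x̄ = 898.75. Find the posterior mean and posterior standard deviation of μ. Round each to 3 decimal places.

Posterior mean ≈ 888.848; posterior SD ≈ 26.779

With known σ, the Normal prior is conjugate. Weight on the data is w = (n/σ²)/(n/σ² + 1/τ₀²) = 0.00105473/(0.00105473+0.00033978) = 0.75634.
Posterior mean = w·x̄ + (1−w)·μ₀ = 0.75634·898.75 + 0.24366·858.11 = 888.848. Posterior variance = 1/(0.00105473+0.00033978) = 717.097, so SD = 26.779.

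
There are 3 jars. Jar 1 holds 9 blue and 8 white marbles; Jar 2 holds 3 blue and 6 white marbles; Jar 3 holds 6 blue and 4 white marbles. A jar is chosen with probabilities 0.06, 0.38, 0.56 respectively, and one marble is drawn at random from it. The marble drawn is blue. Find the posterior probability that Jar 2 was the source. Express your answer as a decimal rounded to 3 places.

Posterior probability ≈ 0.256

Tabulate prior·likelihood by source: [1] prior 0.06, lik 0.5294, product 0.03176; [2] prior 0.38, lik 0.3333, product 0.1267; [3] prior 0.56, lik 0.6, product 0.3360.
Normalizing constant = 0.49443; the posterior for Jar 2 is its product over the sum, 0.1267/0.49443 = 0.256.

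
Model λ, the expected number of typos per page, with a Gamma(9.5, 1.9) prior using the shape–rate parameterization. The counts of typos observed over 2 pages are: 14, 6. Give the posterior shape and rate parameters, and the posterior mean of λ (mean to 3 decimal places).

The Poisson likelihood adds the total count to the shape and the number of exposure periods to the rate. Here ∑xᵢ = 20 and n = 2, so shape 9.5→29.5 and rate 1.9→3.9.
Posterior mean = shape/rate = 29.5/3.9 = 7.564.

Posterior: Gamma(shape=29.5, rate=3.9); mean ≈ 7.564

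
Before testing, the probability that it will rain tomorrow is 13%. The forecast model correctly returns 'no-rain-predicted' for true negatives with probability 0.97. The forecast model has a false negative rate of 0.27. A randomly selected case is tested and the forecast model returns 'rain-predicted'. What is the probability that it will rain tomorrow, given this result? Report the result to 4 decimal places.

Let H be the event that it will rain tomorrow. P(H) = 0.13, so P(¬H) = 0.87. With E the 'rain-predicted' result, P(E|H) = 0.73 and P(E|¬H) = 0.03.
P(E) = 0.73·0.13 + 0.03·0.87 = 0.094900 + 0.026100 = 0.12100.
By Bayes' theorem, P(H|E) = 0.094900 / 0.12100 = 0.7843.

P(H | E) ≈ 0.7843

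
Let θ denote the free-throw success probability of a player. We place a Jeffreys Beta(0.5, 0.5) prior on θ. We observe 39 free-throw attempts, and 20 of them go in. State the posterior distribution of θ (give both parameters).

Posterior: Beta(20.5, 19.5)

Observing 20 successes and 19 failures updates Beta(0.5, 0.5) by adding the success and failure counts to the two shape parameters: α = 0.5+20 = 20.5, β = 0.5+19 = 19.5.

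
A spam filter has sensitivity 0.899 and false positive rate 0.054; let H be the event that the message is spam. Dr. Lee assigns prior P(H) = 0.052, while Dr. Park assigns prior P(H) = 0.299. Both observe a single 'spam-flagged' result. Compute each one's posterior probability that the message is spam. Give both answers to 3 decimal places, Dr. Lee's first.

Dr. Lee: 0.477; Dr. Park: 0.877

P('+'|H) = 0.899, P('+'|¬H) = 0.054.
Dr. Lee: numerator 0.899·0.052 = 0.046748; evidence = 0.046748+0.054·0.948 = 0.097940; posterior = 0.477.
Dr. Park: numerator 0.899·0.299 = 0.26880; evidence = 0.26880+0.054·0.701 = 0.30666; posterior = 0.877.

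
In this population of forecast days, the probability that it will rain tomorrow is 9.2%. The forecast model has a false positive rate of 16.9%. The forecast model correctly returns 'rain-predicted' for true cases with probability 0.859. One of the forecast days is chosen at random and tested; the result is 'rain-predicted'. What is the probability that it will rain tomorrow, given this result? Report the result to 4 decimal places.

Write H for 'it will rain tomorrow'. Prior odds H:¬H = 0.092/0.908 = 0.10132. For the 'rain-predicted' outcome, the likelihood ratio is 0.859/0.169 = 5.0828.
Posterior odds = 0.10132 × 5.0828 = 0.51500, so P(H|E) = 0.51500/(1+0.51500) = 0.3399.

P(H | E) ≈ 0.3399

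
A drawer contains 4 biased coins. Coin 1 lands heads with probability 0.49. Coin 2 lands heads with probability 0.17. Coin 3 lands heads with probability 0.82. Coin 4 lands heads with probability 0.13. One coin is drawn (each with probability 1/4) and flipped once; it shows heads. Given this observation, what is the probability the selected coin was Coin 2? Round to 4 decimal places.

P(heads|C1) = 0.49; P(heads|C2) = 0.17; P(heads|C3) = 0.82; P(heads|C4) = 0.13.
Prior × likelihood for each source: 0.25·0.49=0.1225, 0.25·0.17=0.04250, 0.25·0.82=0.2050, 0.25·0.13=0.03250. Summing gives P(heads) = 0.40250.
P(Coin 2 | heads) = 0.04250 / 0.40250 = 0.1056.

Posterior probability ≈ 0.1056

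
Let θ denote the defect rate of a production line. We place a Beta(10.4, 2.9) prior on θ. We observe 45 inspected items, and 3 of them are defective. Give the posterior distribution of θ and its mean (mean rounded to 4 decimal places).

Observing 3 successes and 42 failures updates Beta(10.4, 2.9) by adding the success and failure counts to the two shape parameters: α = 10.4+3 = 13.4, β = 2.9+42 = 44.9.
Posterior mean = α/(α+β) = 13.4/58.3 = 0.2298.

Posterior: Beta(13.4, 44.9); mean ≈ 0.2298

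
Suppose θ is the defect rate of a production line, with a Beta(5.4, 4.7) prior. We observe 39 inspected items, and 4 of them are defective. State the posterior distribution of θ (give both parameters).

Observing 4 successes and 35 failures updates Beta(5.4, 4.7) by adding the success and failure counts to the two shape parameters: α = 5.4+4 = 9.4, β = 4.7+35 = 39.7.

Posterior: Beta(9.4, 39.7)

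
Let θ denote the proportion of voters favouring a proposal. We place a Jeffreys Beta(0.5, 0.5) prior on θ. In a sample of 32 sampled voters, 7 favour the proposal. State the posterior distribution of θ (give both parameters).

Observing 7 successes and 25 failures updates Beta(0.5, 0.5) by adding the success and failure counts to the two shape parameters: α = 0.5+7 = 7.5, β = 0.5+25 = 25.5.

Posterior: Beta(7.5, 25.5)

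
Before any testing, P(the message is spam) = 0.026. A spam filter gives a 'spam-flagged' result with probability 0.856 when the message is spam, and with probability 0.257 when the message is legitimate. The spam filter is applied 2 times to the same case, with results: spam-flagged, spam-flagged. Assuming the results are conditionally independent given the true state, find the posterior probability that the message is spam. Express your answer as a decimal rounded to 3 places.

Posterior P(H) ≈ 0.228

With H the event that the message is spam, the joint likelihood of the observed sequence is P(data|H) = 0.856·0.856 = 0.73274 and P(data|¬H) = 0.257·0.257 = 0.066049.
Bayes: P(H|data) = 0.026·0.73274 / (0.026·0.73274 + 0.974·0.066049) = 0.019051/0.083383 = 0.2285.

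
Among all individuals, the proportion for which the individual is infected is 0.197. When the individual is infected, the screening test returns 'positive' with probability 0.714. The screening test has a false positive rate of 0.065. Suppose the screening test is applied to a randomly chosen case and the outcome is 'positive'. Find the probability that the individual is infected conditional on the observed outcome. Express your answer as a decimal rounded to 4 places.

Write H for 'the individual is infected'. Prior odds H:¬H = 0.197/0.803 = 0.24533. For the 'positive' outcome, the likelihood ratio is 0.714/0.065 = 10.985.
Posterior odds = 0.24533 × 10.985 = 2.6949, so P(H|E) = 2.6949/(1+2.6949) = 0.7294.

P(H | E) ≈ 0.7294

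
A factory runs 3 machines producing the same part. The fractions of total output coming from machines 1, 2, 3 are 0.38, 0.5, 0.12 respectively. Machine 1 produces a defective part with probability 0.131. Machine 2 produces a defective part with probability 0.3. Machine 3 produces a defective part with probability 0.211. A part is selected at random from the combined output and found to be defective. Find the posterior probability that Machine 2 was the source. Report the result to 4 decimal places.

Posterior probability ≈ 0.6664

P(defective|M1) = 0.131; P(defective|M2) = 0.3; P(defective|M3) = 0.211.
Prior × likelihood for each source: 0.38·0.131=0.04978, 0.5·0.3=0.1500, 0.12·0.211=0.02532. Summing gives P(defective) = 0.22510.
P(Machine 2 | defective) = 0.1500 / 0.22510 = 0.6664.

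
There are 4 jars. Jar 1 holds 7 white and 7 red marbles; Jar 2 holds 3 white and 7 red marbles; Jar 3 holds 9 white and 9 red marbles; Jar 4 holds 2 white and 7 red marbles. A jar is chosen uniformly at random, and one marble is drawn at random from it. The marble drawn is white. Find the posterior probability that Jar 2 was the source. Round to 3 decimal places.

Tabulate prior·likelihood by source: [1] prior 0.25, lik 0.5, product 0.1250; [2] prior 0.25, lik 0.3, product 0.07500; [3] prior 0.25, lik 0.5, product 0.1250; [4] prior 0.25, lik 0.2222, product 0.05556.
Normalizing constant = 0.38056; the posterior for Jar 2 is its product over the sum, 0.07500/0.38056 = 0.197.

Posterior probability ≈ 0.197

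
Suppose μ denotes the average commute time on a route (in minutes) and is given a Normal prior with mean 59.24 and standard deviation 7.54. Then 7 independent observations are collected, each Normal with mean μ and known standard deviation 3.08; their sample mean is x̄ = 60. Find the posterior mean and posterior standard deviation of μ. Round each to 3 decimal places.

Posterior mean ≈ 59.982; posterior SD ≈ 1.150

Prior precision 1/τ₀² = 1/7.54² = 0.0175897; data precision n/σ² = 7/3.08² = 0.737898.
Posterior precision = 0.0175897 + 0.737898 = 0.755488, giving posterior SD = 1/√0.755488 = 1.150.
Posterior mean = (0.0175897·59.24 + 0.737898·60) / 0.755488 = 59.982.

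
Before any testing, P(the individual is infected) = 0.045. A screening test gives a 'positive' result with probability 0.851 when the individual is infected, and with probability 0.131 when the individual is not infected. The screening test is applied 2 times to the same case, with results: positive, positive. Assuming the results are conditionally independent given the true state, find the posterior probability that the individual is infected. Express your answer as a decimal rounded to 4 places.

Posterior P(H) ≈ 0.6654

With H the event that the individual is infected, the joint likelihood of the observed sequence is P(data|H) = 0.851·0.851 = 0.72420 and P(data|¬H) = 0.131·0.131 = 0.017161.
Bayes: P(H|data) = 0.045·0.72420 / (0.045·0.72420 + 0.955·0.017161) = 0.032589/0.048978 = 0.6654.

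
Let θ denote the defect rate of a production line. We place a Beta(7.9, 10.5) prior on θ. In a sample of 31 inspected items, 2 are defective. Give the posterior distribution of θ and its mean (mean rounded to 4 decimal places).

Observing 2 successes and 29 failures updates Beta(7.9, 10.5) by adding the success and failure counts to the two shape parameters: α = 7.9+2 = 9.9, β = 10.5+29 = 39.5.
Posterior mean = α/(α+β) = 9.9/49.4 = 0.2004.

Posterior: Beta(9.9, 39.5); mean ≈ 0.2004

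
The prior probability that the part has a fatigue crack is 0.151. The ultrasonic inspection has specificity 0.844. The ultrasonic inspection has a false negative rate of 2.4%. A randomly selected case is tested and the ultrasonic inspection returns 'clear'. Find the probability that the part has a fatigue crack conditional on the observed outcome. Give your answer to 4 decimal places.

P(H | E) ≈ 0.0050

Write H for 'the part has a fatigue crack'. Prior odds H:¬H = 0.151/0.849 = 0.17786. For the 'clear' outcome, the likelihood ratio is 0.024/0.844 = 0.028436.
Posterior odds = 0.17786 × 0.028436 = 0.0050575, so P(H|E) = 0.0050575/(1+0.0050575) = 0.0050.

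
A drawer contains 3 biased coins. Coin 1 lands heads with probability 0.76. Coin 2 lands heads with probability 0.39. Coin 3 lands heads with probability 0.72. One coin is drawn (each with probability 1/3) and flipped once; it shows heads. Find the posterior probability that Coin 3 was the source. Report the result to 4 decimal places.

Posterior probability ≈ 0.3850

P(heads|C1) = 0.76; P(heads|C2) = 0.39; P(heads|C3) = 0.72.
Prior × likelihood for each source: 0.333333·0.76=0.2533, 0.333333·0.39=0.1300, 0.333333·0.72=0.2400. Summing gives P(heads) = 0.62333.
P(Coin 3 | heads) = 0.2400 / 0.62333 = 0.3850.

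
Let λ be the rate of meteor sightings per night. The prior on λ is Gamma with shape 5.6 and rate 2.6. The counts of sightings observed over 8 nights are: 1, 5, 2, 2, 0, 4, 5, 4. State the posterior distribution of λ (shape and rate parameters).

Posterior: Gamma(shape=28.6, rate=10.6)

Total count ∑xᵢ = 23 over n = 8 nights.
Gamma is conjugate to the Poisson likelihood: posterior is Gamma(shape = 5.6+23 = 28.6, rate = 2.6+8 = 10.6).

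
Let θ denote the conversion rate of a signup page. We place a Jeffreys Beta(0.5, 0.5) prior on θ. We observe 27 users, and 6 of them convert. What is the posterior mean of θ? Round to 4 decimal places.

Observing 6 successes and 21 failures updates Beta(0.5, 0.5) by adding the success and failure counts to the two shape parameters: α = 0.5+6 = 6.5, β = 0.5+21 = 21.5.
Posterior mean = α/(α+β) = 6.5/28 = 0.2321.

Posterior mean ≈ 0.2321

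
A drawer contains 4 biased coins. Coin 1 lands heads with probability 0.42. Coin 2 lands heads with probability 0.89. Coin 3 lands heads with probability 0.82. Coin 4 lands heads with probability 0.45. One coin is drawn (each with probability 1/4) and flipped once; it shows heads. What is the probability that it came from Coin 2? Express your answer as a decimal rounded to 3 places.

P(heads|C1) = 0.42; P(heads|C2) = 0.89; P(heads|C3) = 0.82; P(heads|C4) = 0.45.
Prior × likelihood for each source: 0.25·0.42=0.1050, 0.25·0.89=0.2225, 0.25·0.82=0.2050, 0.25·0.45=0.1125. Summing gives P(heads) = 0.64500.
P(Coin 2 | heads) = 0.2225 / 0.64500 = 0.345.

Posterior probability ≈ 0.345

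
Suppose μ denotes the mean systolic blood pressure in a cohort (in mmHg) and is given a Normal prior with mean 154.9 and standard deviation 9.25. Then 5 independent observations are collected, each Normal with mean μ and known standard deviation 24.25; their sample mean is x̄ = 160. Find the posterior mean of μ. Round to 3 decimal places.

Prior precision 1/τ₀² = 1/9.25² = 0.0116874; data precision n/σ² = 5/24.25² = 0.00850250.
Posterior precision = 0.0116874 + 0.00850250 = 0.0201899.
Posterior mean = (0.0116874·154.9 + 0.00850250·160) / 0.0201899 = 157.048.

Posterior mean ≈ 157.048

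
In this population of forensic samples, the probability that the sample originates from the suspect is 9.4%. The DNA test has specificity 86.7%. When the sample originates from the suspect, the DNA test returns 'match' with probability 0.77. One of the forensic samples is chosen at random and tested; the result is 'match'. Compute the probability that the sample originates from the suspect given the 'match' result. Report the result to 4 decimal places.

P(H | E) ≈ 0.3753

Let H be the event that the sample originates from the suspect. P(H) = 0.094, so P(¬H) = 0.906. With E the 'match' result, P(E|H) = 0.77 and P(E|¬H) = 0.133.
P(E) = 0.77·0.094 + 0.133·0.906 = 0.072380 + 0.12050 = 0.19288.
By Bayes' theorem, P(H|E) = 0.072380 / 0.19288 = 0.3753.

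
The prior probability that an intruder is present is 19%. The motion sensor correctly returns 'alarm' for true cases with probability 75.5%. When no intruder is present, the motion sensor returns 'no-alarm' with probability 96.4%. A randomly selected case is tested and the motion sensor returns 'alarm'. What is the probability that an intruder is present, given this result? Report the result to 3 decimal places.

P(H | E) ≈ 0.831

Let H be the event that an intruder is present. P(H) = 0.19, so P(¬H) = 0.81. With E the 'alarm' result, P(E|H) = 0.755 and P(E|¬H) = 0.036.
P(E) = 0.755·0.19 + 0.036·0.81 = 0.14345 + 0.029160 = 0.17261.
By Bayes' theorem, P(H|E) = 0.14345 / 0.17261 = 0.831.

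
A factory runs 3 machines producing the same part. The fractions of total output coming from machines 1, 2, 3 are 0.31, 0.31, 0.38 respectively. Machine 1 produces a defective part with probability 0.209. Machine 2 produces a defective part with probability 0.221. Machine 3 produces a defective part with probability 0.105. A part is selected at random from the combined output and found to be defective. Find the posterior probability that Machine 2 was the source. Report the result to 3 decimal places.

Posterior probability ≈ 0.396

Tabulate prior·likelihood by source: [1] prior 0.31, lik 0.209, product 0.06479; [2] prior 0.31, lik 0.221, product 0.06851; [3] prior 0.38, lik 0.105, product 0.03990.
Normalizing constant = 0.17320; the posterior for Machine 2 is its product over the sum, 0.06851/0.17320 = 0.396.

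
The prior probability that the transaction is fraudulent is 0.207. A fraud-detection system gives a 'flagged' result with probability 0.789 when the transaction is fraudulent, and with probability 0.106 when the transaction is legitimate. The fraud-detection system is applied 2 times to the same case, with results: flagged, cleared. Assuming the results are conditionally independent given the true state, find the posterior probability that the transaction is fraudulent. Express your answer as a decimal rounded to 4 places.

Let H be the event that the transaction is fraudulent; start with P(H) = 0.207. P('flagged'|H) = 0.789, P('flagged'|¬H) = 0.106.
Update on result 1 ('flagged'): P(H) ← 0.789·0.2070 / (0.789·0.2070 + 0.106·0.7930) = 0.16332/0.24738 = 0.6602.
Update on result 2 ('cleared'): P(H) ← 0.211·0.6602 / (0.211·0.6602 + 0.894·0.3398) = 0.13930/0.44308 = 0.3144.

Posterior P(H) ≈ 0.3144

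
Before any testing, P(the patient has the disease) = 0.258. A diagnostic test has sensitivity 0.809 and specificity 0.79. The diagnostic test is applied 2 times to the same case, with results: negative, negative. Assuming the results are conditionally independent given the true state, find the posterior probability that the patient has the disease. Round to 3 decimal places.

Posterior P(H) ≈ 0.020

Let H be the event that the patient has the disease; start with P(H) = 0.258. P('positive'|H) = 0.809, P('positive'|¬H) = 0.21.
Update on result 1 ('negative'): P(H) ← 0.191·0.2580 / (0.191·0.2580 + 0.79·0.7420) = 0.049278/0.63546 = 0.0775.
Update on result 2 ('negative'): P(H) ← 0.191·0.0775 / (0.191·0.0775 + 0.79·0.9225) = 0.014812/0.74355 = 0.0199.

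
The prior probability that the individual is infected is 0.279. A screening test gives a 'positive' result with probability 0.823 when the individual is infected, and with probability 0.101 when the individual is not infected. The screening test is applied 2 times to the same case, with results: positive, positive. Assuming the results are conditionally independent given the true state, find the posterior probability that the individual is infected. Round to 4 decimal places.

With H the event that the individual is infected, the joint likelihood of the observed sequence is P(data|H) = 0.823·0.823 = 0.67733 and P(data|¬H) = 0.101·0.101 = 0.010201.
Bayes: P(H|data) = 0.279·0.67733 / (0.279·0.67733 + 0.721·0.010201) = 0.18897/0.19633 = 0.9625.

Posterior P(H) ≈ 0.9625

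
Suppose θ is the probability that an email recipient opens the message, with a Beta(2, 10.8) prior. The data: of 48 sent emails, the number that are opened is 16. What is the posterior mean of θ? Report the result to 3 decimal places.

Observing 16 successes and 32 failures updates Beta(2, 10.8) by adding the success and failure counts to the two shape parameters: α = 2+16 = 18, β = 10.8+32 = 42.8.
Posterior mean = α/(α+β) = 18/60.8 = 0.296.

Posterior mean ≈ 0.296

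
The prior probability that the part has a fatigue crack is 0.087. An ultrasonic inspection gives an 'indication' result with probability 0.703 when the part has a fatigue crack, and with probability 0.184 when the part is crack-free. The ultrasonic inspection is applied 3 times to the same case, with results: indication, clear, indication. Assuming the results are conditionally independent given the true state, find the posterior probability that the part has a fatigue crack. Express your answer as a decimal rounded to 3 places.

Let H be the event that the part has a fatigue crack; start with P(H) = 0.087. P('indication'|H) = 0.703, P('indication'|¬H) = 0.184.
Update on result 1 ('indication'): P(H) ← 0.703·0.0870 / (0.703·0.0870 + 0.184·0.9130) = 0.061161/0.22915 = 0.2669.
Update on result 2 ('clear'): P(H) ← 0.297·0.2669 / (0.297·0.2669 + 0.816·0.7331) = 0.079269/0.67748 = 0.1170.
Update on result 3 ('indication'): P(H) ← 0.703·0.1170 / (0.703·0.1170 + 0.184·0.8830) = 0.082256/0.24473 = 0.3361.

Posterior P(H) ≈ 0.336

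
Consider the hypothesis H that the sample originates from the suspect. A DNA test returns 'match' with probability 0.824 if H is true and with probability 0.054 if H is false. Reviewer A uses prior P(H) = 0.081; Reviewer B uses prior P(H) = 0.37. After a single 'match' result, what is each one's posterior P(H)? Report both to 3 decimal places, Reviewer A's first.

P('+'|H) = 0.824, P('+'|¬H) = 0.054.
Reviewer A: numerator 0.824·0.081 = 0.066744; evidence = 0.066744+0.054·0.919 = 0.11637; posterior = 0.574.
Reviewer B: numerator 0.824·0.37 = 0.30488; evidence = 0.30488+0.054·0.63 = 0.33890; posterior = 0.900.

Reviewer A: 0.574; Reviewer B: 0.900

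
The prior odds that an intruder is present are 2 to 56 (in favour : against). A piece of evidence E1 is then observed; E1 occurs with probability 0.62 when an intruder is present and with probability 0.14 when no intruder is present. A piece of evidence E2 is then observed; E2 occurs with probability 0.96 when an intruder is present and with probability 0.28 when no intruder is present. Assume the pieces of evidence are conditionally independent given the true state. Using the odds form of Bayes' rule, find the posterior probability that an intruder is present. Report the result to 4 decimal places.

Prior odds = 2/56 = 0.035714. In log-odds, ln(0.035714) = -3.3322.
Add log likelihood ratios: ln(4.4286) + ln(3.4286) = 2.7202.
Posterior log-odds = -0.61198, so posterior odds = exp(-0.61198) = 0.54227. Converting, P(H|E) = 0.54227/1.5423 = 0.3516.

Posterior probability ≈ 0.3516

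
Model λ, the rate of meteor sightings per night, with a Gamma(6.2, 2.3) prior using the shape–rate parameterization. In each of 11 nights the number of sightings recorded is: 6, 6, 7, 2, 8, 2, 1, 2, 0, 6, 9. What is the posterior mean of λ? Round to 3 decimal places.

Posterior mean ≈ 4.150

Total count ∑xᵢ = 49 over n = 11 nights.
Gamma is conjugate to the Poisson likelihood: posterior is Gamma(shape = 6.2+49 = 55.2, rate = 2.3+11 = 13.3).
E[λ | data] = 55.2/13.3 = 4.150.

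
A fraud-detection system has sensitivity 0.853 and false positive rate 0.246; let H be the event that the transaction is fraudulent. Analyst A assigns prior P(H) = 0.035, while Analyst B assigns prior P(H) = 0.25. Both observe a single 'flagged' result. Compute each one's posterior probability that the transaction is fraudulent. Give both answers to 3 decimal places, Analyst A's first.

Analyst A: 0.112; Analyst B: 0.536

The likelihood ratio for a 'flagged' result is 0.853/0.246 = 3.4675.
Analyst A: prior odds 0.035/0.965 = 0.036269; posterior odds 0.12576; posterior probability 0.112.
Analyst B: prior odds 0.25/0.75 = 0.33333; posterior odds 1.1558; posterior probability 0.536.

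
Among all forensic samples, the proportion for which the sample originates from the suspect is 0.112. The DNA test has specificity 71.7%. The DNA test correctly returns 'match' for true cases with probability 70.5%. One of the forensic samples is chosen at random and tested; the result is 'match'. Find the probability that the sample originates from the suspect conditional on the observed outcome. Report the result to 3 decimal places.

Let H be the event that the sample originates from the suspect. P(H) = 0.112, so P(¬H) = 0.888. With E the 'match' result, P(E|H) = 0.705 and P(E|¬H) = 0.283.
P(E) = 0.705·0.112 + 0.283·0.888 = 0.078960 + 0.25130 = 0.33026.
By Bayes' theorem, P(H|E) = 0.078960 / 0.33026 = 0.239.

P(H | E) ≈ 0.239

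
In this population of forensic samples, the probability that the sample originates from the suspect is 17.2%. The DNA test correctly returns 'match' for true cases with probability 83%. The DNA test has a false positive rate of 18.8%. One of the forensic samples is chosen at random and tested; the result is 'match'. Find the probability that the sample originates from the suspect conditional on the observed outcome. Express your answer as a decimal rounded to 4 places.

P(H | E) ≈ 0.4784

Write H for 'the sample originates from the suspect'. Prior odds H:¬H = 0.172/0.828 = 0.20773. For the 'match' outcome, the likelihood ratio is 0.83/0.188 = 4.4149.
Posterior odds = 0.20773 × 4.4149 = 0.91710, so P(H|E) = 0.91710/(1+0.91710) = 0.4784.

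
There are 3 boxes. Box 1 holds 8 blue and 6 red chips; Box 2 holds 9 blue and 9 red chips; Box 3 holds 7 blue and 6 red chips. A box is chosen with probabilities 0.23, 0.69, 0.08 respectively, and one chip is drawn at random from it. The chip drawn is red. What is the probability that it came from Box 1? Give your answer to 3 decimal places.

P(red|Box 1) = 0.4286; P(red|Box 2) = 0.5; P(red|Box 3) = 0.4615.
Prior × likelihood for each source: 0.23·0.4286=0.09857, 0.69·0.5=0.3450, 0.08·0.4615=0.03692. Summing gives P(red) = 0.48049.
P(Box 1 | red) = 0.09857 / 0.48049 = 0.205.

Posterior probability ≈ 0.205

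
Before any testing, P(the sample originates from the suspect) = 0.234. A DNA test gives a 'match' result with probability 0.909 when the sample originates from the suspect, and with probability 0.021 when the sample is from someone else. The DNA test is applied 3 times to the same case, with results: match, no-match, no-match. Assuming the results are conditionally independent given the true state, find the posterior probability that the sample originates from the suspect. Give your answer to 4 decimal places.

With H the event that the sample originates from the suspect, the joint likelihood of the observed sequence is P(data|H) = 0.909·0.091·0.091 = 0.0075274 and P(data|¬H) = 0.021·0.979·0.979 = 0.020127.
Bayes: P(H|data) = 0.234·0.0075274 / (0.234·0.0075274 + 0.766·0.020127) = 0.0017614/0.017179 = 0.1025.

Posterior P(H) ≈ 0.1025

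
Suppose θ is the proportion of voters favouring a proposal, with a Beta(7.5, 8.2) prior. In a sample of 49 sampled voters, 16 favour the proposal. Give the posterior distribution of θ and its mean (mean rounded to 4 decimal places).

Posterior: Beta(23.5, 41.2); mean ≈ 0.3632

The binomial likelihood is conjugate to the Beta prior: with 16 successes and 33 failures, the posterior is Beta(7.5+16, 8.2+33) = Beta(23.5, 41.2).
Posterior mean = α/(α+β) = 23.5/64.7 = 0.3632.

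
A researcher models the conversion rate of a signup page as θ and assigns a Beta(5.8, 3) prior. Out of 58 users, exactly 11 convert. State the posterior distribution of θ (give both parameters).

The binomial likelihood is conjugate to the Beta prior: with 11 successes and 47 failures, the posterior is Beta(5.8+11, 3+47) = Beta(16.8, 50).

Posterior: Beta(16.8, 50)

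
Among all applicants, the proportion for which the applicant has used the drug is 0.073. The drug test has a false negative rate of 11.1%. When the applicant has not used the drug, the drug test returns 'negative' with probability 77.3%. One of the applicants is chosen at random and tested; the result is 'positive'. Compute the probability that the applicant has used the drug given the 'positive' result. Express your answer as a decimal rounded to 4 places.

Write H for 'the applicant has used the drug'. Prior odds H:¬H = 0.073/0.927 = 0.078749. For the 'positive' outcome, the likelihood ratio is 0.889/0.227 = 3.9163.
Posterior odds = 0.078749 × 3.9163 = 0.30840, so P(H|E) = 0.30840/(1+0.30840) = 0.2357.

P(H | E) ≈ 0.2357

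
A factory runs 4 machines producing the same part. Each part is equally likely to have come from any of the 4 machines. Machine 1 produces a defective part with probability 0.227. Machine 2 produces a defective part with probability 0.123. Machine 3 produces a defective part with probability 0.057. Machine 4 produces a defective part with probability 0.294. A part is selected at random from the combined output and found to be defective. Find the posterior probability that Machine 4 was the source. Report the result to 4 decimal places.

P(defective|M1) = 0.227; P(defective|M2) = 0.123; P(defective|M3) = 0.057; P(defective|M4) = 0.294.
Prior × likelihood for each source: 0.25·0.227=0.05675, 0.25·0.123=0.03075, 0.25·0.057=0.01425, 0.25·0.294=0.07350. Summing gives P(defective) = 0.17525.
P(Machine 4 | defective) = 0.07350 / 0.17525 = 0.4194.

Posterior probability ≈ 0.4194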